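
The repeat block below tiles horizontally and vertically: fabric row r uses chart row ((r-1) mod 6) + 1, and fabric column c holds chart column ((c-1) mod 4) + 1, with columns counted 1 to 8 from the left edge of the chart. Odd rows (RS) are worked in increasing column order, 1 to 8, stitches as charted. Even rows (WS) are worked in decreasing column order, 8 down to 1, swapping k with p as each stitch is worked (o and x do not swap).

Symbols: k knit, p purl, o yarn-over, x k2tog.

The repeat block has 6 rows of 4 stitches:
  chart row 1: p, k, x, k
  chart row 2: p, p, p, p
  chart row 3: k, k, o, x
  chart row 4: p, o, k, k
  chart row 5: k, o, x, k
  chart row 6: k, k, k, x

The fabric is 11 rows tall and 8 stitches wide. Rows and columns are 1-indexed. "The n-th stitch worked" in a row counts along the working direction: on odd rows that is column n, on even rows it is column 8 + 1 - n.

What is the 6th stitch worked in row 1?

Result:
k

Derivation:
Row 1 uses chart row ((1-1) mod 6)+1 = 1. Row 1 is odd, so RS.
Chart row 1 tiled across columns 1-8: p k x k p k x k
RS: work column 1 to column 8, symbols as charted — the tiled row is the row as worked.
Counting 6 along the worked row gives k.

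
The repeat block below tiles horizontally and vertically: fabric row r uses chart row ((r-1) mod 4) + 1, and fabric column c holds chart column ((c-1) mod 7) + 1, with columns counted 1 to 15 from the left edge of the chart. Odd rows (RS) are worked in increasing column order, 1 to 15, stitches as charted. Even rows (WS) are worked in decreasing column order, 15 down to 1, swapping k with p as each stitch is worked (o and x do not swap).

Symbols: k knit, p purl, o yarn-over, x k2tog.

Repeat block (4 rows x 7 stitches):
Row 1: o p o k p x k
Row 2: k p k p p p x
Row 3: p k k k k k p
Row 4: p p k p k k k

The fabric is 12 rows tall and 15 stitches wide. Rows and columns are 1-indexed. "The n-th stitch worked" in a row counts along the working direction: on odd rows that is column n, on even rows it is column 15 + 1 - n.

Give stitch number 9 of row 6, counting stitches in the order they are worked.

Row 6 uses chart row ((6-1) mod 4)+1 = 2. Row 6 is even, so WS.
Chart row 2 tiled across columns 1-15: k p k p p p x k p k p p p x k
WS: work from column 15 back to column 1 (reverse the tiled row), swapping k<->p (o and x unchanged).
Row 6 as worked: p x k k k p k p x k k k p k p
Counting 9 along the worked row gives x.

== STITCH ==
x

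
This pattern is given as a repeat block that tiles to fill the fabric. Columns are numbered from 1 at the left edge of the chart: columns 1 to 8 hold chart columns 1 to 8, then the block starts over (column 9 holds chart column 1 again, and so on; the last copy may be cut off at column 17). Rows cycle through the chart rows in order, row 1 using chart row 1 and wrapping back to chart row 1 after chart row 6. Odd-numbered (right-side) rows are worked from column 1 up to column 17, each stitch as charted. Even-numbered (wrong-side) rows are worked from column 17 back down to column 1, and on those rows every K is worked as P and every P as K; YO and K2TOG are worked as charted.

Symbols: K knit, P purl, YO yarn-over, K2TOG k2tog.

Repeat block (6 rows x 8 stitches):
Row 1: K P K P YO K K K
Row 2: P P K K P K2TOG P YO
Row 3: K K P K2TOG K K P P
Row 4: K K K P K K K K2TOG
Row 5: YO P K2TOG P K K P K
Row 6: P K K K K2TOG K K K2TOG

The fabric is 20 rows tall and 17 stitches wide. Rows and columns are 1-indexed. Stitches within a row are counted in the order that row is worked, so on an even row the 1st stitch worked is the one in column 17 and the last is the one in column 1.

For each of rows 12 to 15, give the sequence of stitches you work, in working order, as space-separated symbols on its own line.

Row 12: chart row 6, WS - tiled (columns 1-17): P K K K K2TOG K K K2TOG P K K K K2TOG K K K2TOG P; work from column 17 back to 1 with K<->P swapped.
Row 13: chart row 1, RS - tile across columns 1-17 and work as-is.
Row 14: chart row 2, WS - tiled (columns 1-17): P P K K P K2TOG P YO P P K K P K2TOG P YO P; work from column 17 back to 1 with K<->P swapped.
Row 15: chart row 3, RS - tile across columns 1-17 and work as-is.

Rows as worked:
K K2TOG P P K2TOG P P P K K2TOG P P K2TOG P P P K
K P K P YO K K K K P K P YO K K K K
K YO K K2TOG K P P K K YO K K2TOG K P P K K
K K P K2TOG K K P P K K P K2TOG K K P P K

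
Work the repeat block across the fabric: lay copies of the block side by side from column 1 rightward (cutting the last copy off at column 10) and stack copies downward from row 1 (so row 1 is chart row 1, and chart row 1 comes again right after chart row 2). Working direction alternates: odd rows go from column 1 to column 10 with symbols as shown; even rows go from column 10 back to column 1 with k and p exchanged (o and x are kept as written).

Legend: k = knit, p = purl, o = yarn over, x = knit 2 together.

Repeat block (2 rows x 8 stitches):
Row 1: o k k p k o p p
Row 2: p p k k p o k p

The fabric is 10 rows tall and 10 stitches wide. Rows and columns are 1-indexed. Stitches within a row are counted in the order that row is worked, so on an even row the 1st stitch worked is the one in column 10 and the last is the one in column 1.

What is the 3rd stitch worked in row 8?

Row 8: (8-1) mod 2 = 1, so use chart row 2. Even row -> WS.
Chart row 2 tiled across columns 1-10: p p k k p o k p p p
WS: work from column 10 back to column 1 (reverse the tiled row), swapping k<->p (o and x unchanged).
Row 8 as worked: k k k p o k p p k k
Counting 3 along the worked row gives k.

== STITCH ==
k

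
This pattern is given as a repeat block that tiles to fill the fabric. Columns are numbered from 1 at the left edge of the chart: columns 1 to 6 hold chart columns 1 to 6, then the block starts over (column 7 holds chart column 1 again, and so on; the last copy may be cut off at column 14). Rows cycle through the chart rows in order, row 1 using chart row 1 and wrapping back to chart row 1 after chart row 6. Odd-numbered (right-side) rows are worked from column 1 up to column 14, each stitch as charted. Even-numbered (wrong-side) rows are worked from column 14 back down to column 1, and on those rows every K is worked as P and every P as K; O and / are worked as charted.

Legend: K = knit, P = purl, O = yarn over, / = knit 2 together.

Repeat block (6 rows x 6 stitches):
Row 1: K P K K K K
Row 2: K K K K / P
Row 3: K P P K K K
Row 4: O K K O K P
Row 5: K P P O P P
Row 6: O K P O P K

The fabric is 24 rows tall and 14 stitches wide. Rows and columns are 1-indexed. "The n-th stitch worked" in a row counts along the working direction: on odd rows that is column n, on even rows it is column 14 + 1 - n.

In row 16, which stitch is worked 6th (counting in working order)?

Row 16 uses chart row ((16-1) mod 6)+1 = 4. Row 16 is even, so WS.
Chart row 4 tiled across columns 1-14: O K K O K P O K K O K P O K
WS row: flip the tiled sequence (start at column 14) and apply K<->P; O and / stay.
Row 16 as worked: P O K P O P P O K P O P P O
Counting 6 along the worked row gives P.

Stitch:
P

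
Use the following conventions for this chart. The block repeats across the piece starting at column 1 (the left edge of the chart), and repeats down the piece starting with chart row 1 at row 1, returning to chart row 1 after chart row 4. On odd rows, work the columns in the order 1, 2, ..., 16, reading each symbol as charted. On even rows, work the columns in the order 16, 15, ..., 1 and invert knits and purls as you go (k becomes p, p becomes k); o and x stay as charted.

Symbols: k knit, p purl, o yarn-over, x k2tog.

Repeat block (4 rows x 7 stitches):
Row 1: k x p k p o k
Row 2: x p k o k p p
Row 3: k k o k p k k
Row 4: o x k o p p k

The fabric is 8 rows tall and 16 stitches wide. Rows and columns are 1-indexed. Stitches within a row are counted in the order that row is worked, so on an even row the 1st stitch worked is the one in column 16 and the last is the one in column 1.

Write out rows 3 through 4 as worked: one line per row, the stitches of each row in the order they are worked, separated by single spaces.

Row 3: chart row 3, RS - tile across columns 1-16 and work as-is.
Row 4: chart row 4, WS - tiled (columns 1-16): o x k o p p k o x k o p p k o x; work from column 16 back to 1 with k<->p swapped.

== ROWS AS WORKED ==
k k o k p k k k k o k p k k k k
x o p k k o p x o p k k o p x o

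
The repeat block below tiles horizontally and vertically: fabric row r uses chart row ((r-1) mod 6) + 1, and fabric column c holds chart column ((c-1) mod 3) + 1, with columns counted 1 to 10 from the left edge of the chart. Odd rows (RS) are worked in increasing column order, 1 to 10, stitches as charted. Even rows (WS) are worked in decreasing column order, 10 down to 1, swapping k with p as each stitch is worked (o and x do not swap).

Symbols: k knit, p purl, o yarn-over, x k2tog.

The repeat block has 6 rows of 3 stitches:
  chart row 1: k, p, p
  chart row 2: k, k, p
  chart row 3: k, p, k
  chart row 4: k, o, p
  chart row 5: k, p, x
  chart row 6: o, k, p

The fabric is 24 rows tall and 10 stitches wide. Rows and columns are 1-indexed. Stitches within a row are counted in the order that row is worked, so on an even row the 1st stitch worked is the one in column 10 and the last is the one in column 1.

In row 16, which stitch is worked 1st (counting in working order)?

Stitch:
p

Derivation:
For row 16: chart row = ((16-1) mod 6) + 1 = 4; this is a WS (even) row.
Chart row 4 tiled across columns 1-10: k o p k o p k o p k
WS row: flip the tiled sequence (start at column 10) and apply k<->p; o and x stay.
Row 16 as worked: p k o p k o p k o p
Counting 1 along the worked row gives p.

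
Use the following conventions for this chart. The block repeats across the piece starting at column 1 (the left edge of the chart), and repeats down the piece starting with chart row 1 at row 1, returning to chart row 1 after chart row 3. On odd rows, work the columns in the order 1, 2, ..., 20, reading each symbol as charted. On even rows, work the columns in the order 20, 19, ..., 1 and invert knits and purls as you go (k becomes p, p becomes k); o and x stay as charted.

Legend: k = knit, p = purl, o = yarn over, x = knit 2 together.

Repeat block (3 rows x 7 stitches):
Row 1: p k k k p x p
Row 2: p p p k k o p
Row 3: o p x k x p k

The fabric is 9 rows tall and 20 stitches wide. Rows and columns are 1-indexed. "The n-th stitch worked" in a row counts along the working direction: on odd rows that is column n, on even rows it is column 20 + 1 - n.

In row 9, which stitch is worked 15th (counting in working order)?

For row 9: chart row = ((9-1) mod 3) + 1 = 3; this is a RS (odd) row.
Chart row 3 tiled across columns 1-20: o p x k x p k o p x k x p k o p x k x p
RS: work column 1 to column 20, symbols as charted — the tiled row is the row as worked.
Counting 15 along the worked row gives o.

Result:
o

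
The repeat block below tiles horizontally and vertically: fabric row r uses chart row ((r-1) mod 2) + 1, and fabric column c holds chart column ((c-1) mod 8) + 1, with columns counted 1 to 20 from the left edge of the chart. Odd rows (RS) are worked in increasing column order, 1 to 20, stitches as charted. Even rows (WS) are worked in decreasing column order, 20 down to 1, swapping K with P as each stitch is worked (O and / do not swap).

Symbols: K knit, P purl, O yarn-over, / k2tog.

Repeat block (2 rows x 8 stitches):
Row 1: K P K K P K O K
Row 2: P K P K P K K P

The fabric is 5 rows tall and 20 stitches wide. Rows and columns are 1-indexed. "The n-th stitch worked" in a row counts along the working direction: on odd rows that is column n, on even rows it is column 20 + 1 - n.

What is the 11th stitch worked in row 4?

For row 4: chart row = ((4-1) mod 2) + 1 = 2; this is a WS (even) row.
Chart row 2 tiled across columns 1-20: P K P K P K K P P K P K P K K P P K P K
WS row: flip the tiled sequence (start at column 20) and apply K<->P; O and / stay.
Row 4 as worked: P K P K K P P K P K P K K P P K P K P K
Counting 11 along the worked row gives P.

Result:
P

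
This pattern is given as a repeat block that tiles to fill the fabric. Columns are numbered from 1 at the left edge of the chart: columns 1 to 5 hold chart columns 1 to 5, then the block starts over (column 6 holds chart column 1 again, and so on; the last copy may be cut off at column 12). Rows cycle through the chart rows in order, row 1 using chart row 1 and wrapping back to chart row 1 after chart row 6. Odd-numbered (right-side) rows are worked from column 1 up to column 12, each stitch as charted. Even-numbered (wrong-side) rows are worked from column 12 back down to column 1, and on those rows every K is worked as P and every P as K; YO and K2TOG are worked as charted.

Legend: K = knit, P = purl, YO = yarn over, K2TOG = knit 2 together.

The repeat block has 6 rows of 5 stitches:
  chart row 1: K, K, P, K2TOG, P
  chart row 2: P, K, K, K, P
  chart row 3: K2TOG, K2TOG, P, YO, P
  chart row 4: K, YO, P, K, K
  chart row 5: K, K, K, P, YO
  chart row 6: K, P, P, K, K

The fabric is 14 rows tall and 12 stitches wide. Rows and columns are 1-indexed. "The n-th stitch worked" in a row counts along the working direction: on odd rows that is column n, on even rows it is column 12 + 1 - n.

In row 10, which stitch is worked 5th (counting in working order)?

Result:
K

Derivation:
Row 10 uses chart row ((10-1) mod 6)+1 = 4. Row 10 is even, so WS.
Chart row 4 tiled across columns 1-12: K YO P K K K YO P K K K YO
WS: work from column 12 back to column 1 (reverse the tiled row), swapping K<->P (YO and K2TOG unchanged).
Row 10 as worked: YO P P P K YO P P P K YO P
Stitch 5 in working order -> K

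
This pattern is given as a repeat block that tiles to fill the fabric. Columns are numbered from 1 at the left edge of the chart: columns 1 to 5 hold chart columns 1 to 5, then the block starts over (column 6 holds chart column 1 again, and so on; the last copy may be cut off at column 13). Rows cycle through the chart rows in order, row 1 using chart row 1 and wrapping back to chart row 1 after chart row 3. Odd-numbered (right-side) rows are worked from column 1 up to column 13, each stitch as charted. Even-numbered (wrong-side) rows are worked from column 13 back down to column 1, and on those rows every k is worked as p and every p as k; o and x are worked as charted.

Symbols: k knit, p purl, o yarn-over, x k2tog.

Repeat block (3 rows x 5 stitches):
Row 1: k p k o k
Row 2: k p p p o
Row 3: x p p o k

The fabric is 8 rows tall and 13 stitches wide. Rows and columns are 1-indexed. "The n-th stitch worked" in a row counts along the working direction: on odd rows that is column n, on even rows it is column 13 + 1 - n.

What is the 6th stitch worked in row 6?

Result:
k

Derivation:
For row 6: chart row = ((6-1) mod 3) + 1 = 3; this is a WS (even) row.
Chart row 3 tiled across columns 1-13: x p p o k x p p o k x p p
WS: work from column 13 back to column 1 (reverse the tiled row), swapping k<->p (o and x unchanged).
Row 6 as worked: k k x p o k k x p o k k x
The 6th stitch worked is k.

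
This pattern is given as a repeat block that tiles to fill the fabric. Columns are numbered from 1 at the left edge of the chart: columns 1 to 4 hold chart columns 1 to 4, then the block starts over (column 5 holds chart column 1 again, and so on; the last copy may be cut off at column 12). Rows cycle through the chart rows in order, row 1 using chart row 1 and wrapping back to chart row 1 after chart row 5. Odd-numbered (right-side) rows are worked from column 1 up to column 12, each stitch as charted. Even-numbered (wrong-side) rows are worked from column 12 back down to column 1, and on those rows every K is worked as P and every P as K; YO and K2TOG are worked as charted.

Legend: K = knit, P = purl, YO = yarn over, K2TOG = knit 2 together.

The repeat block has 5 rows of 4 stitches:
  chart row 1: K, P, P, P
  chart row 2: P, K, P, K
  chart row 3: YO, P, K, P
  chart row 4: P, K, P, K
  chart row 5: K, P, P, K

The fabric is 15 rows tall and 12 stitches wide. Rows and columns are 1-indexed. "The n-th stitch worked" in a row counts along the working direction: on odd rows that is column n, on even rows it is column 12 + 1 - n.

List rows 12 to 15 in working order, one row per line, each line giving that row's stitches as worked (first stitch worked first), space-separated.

== ROWS AS WORKED ==
P K P K P K P K P K P K
YO P K P YO P K P YO P K P
P K P K P K P K P K P K
K P P K K P P K K P P K

Derivation:
Row 12: chart row 2, WS - tiled (columns 1-12): P K P K P K P K P K P K; work from column 12 back to 1 with K<->P swapped.
Row 13: chart row 3, RS - tile across columns 1-12 and work as-is.
Row 14: chart row 4, WS - tiled (columns 1-12): P K P K P K P K P K P K; work from column 12 back to 1 with K<->P swapped.
Row 15: chart row 5, RS - tile across columns 1-12 and work as-is.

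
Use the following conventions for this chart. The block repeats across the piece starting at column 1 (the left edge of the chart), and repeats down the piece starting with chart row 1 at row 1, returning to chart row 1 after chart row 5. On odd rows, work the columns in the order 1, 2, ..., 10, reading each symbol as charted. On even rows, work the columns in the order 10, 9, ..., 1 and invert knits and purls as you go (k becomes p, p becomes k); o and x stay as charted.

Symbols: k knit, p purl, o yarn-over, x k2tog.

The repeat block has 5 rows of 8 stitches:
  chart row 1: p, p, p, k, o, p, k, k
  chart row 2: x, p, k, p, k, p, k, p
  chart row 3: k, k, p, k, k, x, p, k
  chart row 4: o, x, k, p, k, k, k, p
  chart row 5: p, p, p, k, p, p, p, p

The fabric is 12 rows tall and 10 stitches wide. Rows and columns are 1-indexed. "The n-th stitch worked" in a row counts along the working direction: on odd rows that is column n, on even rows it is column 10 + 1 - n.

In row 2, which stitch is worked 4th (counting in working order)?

For row 2: chart row = ((2-1) mod 5) + 1 = 2; this is a WS (even) row.
Chart row 2 tiled across columns 1-10: x p k p k p k p x p
WS row: flip the tiled sequence (start at column 10) and apply k<->p; o and x stay.
Row 2 as worked: k x k p k p k p k x
Stitch 4 in working order -> p

Stitch:
p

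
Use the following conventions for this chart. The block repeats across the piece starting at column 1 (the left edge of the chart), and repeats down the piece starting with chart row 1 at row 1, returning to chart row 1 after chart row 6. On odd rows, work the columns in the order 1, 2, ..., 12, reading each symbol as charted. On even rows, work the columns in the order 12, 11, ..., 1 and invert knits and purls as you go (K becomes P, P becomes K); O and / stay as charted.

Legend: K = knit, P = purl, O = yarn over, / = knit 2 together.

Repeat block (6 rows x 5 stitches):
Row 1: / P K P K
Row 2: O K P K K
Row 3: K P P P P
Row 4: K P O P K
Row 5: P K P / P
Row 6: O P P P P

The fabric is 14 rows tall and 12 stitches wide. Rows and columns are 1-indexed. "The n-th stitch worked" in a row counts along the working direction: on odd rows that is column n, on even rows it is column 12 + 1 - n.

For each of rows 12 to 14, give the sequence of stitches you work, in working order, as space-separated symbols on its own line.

Row 12: chart row 6, WS - tiled (columns 1-12): O P P P P O P P P P O P; work from column 12 back to 1 with K<->P swapped.
Row 13: chart row 1, RS - tile across columns 1-12 and work as-is.
Row 14: chart row 2, WS - tiled (columns 1-12): O K P K K O K P K K O K; work from column 12 back to 1 with K<->P swapped.

== ROWS AS WORKED ==
K O K K K K O K K K K O
/ P K P K / P K P K / P
P O P P K P O P P K P O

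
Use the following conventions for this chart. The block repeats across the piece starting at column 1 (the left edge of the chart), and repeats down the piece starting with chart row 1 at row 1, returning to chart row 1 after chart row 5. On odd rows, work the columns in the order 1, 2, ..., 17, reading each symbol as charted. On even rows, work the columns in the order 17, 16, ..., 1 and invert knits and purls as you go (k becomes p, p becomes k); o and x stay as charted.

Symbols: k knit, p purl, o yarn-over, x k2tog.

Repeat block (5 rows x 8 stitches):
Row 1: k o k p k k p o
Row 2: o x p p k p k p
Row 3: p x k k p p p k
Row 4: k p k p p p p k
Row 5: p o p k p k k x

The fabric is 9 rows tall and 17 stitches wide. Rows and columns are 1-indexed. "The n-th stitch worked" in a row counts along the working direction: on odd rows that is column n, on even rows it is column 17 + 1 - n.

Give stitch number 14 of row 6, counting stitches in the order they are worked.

Stitch:
k

Derivation:
Row 6: (6-1) mod 5 = 0, so use chart row 1. Even row -> WS.
Chart row 1 tiled across columns 1-17: k o k p k k p o k o k p k k p o k
Wrong side: read the tiled row from column 17 down to 1 and exchange k with p (leave o, x).
Row 6 as worked: p o k p p k p o p o k p p k p o p
Counting 14 along the worked row gives k.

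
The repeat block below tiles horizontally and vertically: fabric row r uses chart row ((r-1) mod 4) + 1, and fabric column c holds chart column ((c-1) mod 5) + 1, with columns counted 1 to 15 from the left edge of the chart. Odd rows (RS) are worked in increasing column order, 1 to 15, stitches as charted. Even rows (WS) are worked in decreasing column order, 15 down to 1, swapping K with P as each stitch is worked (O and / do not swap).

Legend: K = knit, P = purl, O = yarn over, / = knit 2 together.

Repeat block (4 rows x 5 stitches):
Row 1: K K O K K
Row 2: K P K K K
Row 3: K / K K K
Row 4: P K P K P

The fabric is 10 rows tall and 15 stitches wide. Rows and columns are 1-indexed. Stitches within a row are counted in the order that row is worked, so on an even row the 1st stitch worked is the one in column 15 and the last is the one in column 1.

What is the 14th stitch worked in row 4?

Result:
P

Derivation:
Row 4 uses chart row ((4-1) mod 4)+1 = 4. Row 4 is even, so WS.
Chart row 4 tiled across columns 1-15: P K P K P P K P K P P K P K P
Wrong side: read the tiled row from column 15 down to 1 and exchange K with P (leave O, /).
Row 4 as worked: K P K P K K P K P K K P K P K
Stitch 14 in working order -> P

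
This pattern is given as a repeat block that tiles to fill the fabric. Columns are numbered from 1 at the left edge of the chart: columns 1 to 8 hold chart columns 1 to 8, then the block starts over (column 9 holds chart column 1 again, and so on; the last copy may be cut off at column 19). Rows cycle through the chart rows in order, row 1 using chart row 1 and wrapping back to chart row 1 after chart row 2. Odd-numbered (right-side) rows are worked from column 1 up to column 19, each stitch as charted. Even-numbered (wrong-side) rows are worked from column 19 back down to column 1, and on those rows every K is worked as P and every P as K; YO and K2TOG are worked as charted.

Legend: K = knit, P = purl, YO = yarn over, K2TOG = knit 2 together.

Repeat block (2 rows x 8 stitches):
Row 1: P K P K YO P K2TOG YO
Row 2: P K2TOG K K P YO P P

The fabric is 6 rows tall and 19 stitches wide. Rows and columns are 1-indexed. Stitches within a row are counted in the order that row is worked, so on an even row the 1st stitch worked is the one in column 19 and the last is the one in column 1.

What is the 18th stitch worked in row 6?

For row 6: chart row = ((6-1) mod 2) + 1 = 2; this is a WS (even) row.
Chart row 2 tiled across columns 1-19: P K2TOG K K P YO P P P K2TOG K K P YO P P P K2TOG K
Wrong side: read the tiled row from column 19 down to 1 and exchange K with P (leave YO, K2TOG).
Row 6 as worked: P K2TOG K K K YO K P P K2TOG K K K YO K P P K2TOG K
The 18th stitch worked is K2TOG.

== STITCH ==
K2TOG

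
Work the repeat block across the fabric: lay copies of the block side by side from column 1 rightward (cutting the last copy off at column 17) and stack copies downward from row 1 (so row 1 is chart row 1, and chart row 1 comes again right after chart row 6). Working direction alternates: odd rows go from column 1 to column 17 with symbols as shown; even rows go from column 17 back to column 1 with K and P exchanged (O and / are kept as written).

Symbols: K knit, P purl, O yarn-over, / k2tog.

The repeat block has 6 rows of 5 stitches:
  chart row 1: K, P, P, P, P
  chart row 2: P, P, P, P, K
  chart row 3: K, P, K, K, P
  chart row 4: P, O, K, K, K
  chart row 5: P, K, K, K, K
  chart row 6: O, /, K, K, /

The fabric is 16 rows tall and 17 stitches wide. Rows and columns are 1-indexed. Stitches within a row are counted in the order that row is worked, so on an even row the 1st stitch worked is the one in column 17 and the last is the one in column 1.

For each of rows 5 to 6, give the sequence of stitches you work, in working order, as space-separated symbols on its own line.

Row 5: chart row 5, RS - tile across columns 1-17 and work as-is.
Row 6: chart row 6, WS - tiled (columns 1-17): O / K K / O / K K / O / K K / O /; work from column 17 back to 1 with K<->P swapped.

Rows as worked:
P K K K K P K K K K P K K K K P K
/ O / P P / O / P P / O / P P / O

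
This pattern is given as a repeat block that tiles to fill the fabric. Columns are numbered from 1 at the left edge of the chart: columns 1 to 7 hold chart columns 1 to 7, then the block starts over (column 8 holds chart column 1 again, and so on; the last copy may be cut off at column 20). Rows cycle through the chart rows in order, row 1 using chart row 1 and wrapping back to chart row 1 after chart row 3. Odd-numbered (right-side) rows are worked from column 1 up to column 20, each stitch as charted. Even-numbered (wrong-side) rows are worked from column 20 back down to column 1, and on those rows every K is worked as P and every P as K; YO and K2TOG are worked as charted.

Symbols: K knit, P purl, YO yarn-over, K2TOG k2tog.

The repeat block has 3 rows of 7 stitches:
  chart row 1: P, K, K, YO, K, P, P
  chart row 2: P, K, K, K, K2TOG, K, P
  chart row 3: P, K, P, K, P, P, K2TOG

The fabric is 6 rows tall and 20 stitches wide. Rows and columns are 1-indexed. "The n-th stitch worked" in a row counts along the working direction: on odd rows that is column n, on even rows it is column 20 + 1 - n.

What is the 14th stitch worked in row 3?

Result:
K2TOG

Derivation:
Row 3: (3-1) mod 3 = 2, so use chart row 3. Odd row -> RS.
Chart row 3 tiled across columns 1-20: P K P K P P K2TOG P K P K P P K2TOG P K P K P P
RS row: no reversal, no swap; stitch n worked = column n.
Stitch 14 in working order -> K2TOG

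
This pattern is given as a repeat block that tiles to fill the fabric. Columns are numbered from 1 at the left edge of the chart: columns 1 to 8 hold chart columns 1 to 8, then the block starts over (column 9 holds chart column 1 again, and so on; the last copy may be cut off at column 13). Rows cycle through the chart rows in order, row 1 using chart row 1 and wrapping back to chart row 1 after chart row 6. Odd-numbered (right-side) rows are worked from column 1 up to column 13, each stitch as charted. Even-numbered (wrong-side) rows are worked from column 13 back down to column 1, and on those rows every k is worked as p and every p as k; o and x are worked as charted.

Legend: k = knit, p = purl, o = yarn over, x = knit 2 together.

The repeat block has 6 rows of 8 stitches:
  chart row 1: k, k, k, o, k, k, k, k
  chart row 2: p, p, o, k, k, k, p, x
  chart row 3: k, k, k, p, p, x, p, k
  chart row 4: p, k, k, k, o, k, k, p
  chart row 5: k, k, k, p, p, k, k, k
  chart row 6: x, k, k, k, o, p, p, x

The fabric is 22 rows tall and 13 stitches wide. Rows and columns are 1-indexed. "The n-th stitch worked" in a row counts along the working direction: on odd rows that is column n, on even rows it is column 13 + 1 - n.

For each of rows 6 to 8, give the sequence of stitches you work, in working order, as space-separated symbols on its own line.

Row 6: chart row 6, WS - tiled (columns 1-13): x k k k o p p x x k k k o; work from column 13 back to 1 with k<->p swapped.
Row 7: chart row 1, RS - tile across columns 1-13 and work as-is.
Row 8: chart row 2, WS - tiled (columns 1-13): p p o k k k p x p p o k k; work from column 13 back to 1 with k<->p swapped.

Result:
o p p p x x k k o p p p x
k k k o k k k k k k k o k
p p o k k x k p p p o k k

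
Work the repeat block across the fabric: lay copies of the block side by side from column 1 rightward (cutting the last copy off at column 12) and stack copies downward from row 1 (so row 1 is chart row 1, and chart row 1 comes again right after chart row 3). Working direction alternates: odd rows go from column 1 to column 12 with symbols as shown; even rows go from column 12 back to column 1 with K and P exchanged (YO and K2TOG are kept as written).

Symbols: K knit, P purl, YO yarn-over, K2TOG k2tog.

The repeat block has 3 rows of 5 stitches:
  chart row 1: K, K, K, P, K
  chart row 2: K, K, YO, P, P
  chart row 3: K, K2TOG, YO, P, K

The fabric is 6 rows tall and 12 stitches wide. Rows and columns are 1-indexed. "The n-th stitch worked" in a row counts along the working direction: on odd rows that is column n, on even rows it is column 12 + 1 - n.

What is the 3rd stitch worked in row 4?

For row 4: chart row = ((4-1) mod 3) + 1 = 1; this is a WS (even) row.
Chart row 1 tiled across columns 1-12: K K K P K K K K P K K K
WS row: flip the tiled sequence (start at column 12) and apply K<->P; YO and K2TOG stay.
Row 4 as worked: P P P K P P P P K P P P
Stitch 3 in working order -> P

== STITCH ==
P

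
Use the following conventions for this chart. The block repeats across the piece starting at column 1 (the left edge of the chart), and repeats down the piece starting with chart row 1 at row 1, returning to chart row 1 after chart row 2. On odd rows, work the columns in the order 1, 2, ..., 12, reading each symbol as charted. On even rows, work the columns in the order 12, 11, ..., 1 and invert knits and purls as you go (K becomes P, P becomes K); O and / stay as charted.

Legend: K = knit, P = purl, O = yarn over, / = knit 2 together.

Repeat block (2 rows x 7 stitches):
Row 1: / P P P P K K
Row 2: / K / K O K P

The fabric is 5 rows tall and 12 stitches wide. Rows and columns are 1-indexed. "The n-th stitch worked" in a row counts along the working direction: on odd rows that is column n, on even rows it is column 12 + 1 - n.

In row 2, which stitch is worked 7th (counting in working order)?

Stitch:
P

Derivation:
Row 2 uses chart row ((2-1) mod 2)+1 = 2. Row 2 is even, so WS.
Chart row 2 tiled across columns 1-12: / K / K O K P / K / K O
WS row: flip the tiled sequence (start at column 12) and apply K<->P; O and / stay.
Row 2 as worked: O P / P / K P O P / P /
The 7th stitch worked is P.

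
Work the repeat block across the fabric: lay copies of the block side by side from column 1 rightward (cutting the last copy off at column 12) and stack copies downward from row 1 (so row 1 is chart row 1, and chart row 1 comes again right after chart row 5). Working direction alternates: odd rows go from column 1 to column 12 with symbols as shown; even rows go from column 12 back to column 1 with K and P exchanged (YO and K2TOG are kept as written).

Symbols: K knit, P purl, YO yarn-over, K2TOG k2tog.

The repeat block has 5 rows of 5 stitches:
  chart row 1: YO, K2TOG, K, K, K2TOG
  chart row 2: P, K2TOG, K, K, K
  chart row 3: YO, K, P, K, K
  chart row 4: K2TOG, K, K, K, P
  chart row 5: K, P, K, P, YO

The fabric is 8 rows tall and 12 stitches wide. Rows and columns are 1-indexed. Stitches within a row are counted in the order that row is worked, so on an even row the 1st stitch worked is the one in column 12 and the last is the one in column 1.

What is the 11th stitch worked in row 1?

Row 1: (1-1) mod 5 = 0, so use chart row 1. Odd row -> RS.
Chart row 1 tiled across columns 1-12: YO K2TOG K K K2TOG YO K2TOG K K K2TOG YO K2TOG
RS row: no reversal, no swap; stitch n worked = column n.
Counting 11 along the worked row gives YO.

== STITCH ==
YO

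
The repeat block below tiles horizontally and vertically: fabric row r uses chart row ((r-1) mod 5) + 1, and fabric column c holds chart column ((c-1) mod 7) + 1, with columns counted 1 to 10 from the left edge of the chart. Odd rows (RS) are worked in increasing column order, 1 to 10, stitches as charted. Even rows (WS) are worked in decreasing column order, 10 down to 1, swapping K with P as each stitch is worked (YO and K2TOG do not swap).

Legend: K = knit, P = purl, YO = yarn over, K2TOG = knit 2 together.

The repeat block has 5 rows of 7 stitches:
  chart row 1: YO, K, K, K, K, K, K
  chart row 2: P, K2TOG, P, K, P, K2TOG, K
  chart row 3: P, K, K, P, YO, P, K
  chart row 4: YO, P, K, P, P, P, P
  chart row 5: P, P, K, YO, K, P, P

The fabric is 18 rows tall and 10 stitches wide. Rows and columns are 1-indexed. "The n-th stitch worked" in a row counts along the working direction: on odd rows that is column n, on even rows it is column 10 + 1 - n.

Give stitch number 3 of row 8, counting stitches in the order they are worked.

Stitch:
K

Derivation:
Row 8 uses chart row ((8-1) mod 5)+1 = 3. Row 8 is even, so WS.
Chart row 3 tiled across columns 1-10: P K K P YO P K P K K
WS: work from column 10 back to column 1 (reverse the tiled row), swapping K<->P (YO and K2TOG unchanged).
Row 8 as worked: P P K P K YO K P P K
The 3rd stitch worked is K.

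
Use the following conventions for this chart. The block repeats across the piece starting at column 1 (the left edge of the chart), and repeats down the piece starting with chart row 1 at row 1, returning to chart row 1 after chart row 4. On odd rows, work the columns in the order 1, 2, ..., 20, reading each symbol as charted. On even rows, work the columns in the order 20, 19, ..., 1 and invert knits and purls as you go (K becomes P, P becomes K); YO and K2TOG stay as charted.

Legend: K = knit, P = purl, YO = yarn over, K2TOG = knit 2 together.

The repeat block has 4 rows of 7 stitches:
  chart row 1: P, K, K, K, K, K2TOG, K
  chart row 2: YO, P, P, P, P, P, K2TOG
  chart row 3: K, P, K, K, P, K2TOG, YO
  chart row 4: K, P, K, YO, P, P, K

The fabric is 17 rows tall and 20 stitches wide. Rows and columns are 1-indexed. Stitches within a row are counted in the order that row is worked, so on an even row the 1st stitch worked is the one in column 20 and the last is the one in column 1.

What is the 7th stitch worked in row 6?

Stitch:
K2TOG

Derivation:
Row 6: (6-1) mod 4 = 1, so use chart row 2. Even row -> WS.
Chart row 2 tiled across columns 1-20: YO P P P P P K2TOG YO P P P P P K2TOG YO P P P P P
WS row: flip the tiled sequence (start at column 20) and apply K<->P; YO and K2TOG stay.
Row 6 as worked: K K K K K YO K2TOG K K K K K YO K2TOG K K K K K YO
Counting 7 along the worked row gives K2TOG.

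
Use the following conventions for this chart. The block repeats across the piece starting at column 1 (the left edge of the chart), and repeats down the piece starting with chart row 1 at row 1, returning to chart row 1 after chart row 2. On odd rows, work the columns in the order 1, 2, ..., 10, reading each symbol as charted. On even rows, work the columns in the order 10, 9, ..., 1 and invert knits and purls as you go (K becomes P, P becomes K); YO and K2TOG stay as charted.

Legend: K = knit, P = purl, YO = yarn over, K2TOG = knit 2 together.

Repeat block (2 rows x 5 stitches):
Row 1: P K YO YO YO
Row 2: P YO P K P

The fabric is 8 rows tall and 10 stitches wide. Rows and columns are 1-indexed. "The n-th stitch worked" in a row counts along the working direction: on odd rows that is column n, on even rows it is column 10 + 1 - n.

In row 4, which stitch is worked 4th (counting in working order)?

Stitch:
YO

Derivation:
Row 4: (4-1) mod 2 = 1, so use chart row 2. Even row -> WS.
Chart row 2 tiled across columns 1-10: P YO P K P P YO P K P
WS row: flip the tiled sequence (start at column 10) and apply K<->P; YO and K2TOG stay.
Row 4 as worked: K P K YO K K P K YO K
The 4th stitch worked is YO.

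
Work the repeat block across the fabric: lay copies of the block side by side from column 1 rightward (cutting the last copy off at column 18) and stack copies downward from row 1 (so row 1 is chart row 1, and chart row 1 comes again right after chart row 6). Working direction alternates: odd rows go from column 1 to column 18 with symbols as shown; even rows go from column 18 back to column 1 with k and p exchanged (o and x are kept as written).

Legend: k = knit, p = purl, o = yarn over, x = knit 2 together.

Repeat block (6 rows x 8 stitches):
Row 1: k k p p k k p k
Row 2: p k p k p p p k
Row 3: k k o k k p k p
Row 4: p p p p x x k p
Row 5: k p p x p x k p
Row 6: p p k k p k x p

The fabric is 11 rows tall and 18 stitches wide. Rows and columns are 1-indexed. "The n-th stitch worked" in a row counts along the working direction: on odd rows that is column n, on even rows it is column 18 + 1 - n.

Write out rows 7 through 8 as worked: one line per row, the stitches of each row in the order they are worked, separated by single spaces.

Rows as worked:
k k p p k k p k k k p p k k p k k k
p k p k k k p k p k p k k k p k p k

Derivation:
Row 7: chart row 1, RS - tile across columns 1-18 and work as-is.
Row 8: chart row 2, WS - tiled (columns 1-18): p k p k p p p k p k p k p p p k p k; work from column 18 back to 1 with k<->p swapped.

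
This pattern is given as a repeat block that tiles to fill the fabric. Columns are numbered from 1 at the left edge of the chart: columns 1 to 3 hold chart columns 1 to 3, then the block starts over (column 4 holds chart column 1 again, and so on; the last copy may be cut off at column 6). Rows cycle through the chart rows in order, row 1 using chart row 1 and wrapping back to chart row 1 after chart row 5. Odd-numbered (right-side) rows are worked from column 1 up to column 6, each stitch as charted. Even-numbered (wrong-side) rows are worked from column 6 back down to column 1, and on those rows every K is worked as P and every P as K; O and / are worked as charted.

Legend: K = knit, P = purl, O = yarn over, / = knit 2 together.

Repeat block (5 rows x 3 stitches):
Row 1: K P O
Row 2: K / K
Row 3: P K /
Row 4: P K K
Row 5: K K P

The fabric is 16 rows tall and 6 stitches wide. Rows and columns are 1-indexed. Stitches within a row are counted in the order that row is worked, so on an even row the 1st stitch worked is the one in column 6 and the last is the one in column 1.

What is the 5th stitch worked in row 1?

== STITCH ==
P

Derivation:
For row 1: chart row = ((1-1) mod 5) + 1 = 1; this is a RS (odd) row.
Chart row 1 tiled across columns 1-6: K P O K P O
Right side: take the tiled row as-is (worked left to right from column 1).
Stitch 5 in working order -> P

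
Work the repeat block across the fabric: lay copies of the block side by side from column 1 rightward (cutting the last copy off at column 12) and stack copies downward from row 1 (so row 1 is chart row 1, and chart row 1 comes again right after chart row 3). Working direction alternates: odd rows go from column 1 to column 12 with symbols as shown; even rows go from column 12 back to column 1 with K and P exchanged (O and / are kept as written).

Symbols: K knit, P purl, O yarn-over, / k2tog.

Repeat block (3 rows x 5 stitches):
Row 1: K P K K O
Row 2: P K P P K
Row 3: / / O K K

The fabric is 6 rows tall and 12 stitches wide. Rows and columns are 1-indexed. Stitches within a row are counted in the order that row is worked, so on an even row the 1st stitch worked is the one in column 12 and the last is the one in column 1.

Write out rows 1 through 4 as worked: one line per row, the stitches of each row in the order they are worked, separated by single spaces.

Row 1: chart row 1, RS - tile across columns 1-12 and work as-is.
Row 2: chart row 2, WS - tiled (columns 1-12): P K P P K P K P P K P K; work from column 12 back to 1 with K<->P swapped.
Row 3: chart row 3, RS - tile across columns 1-12 and work as-is.
Row 4: chart row 1, WS - tiled (columns 1-12): K P K K O K P K K O K P; work from column 12 back to 1 with K<->P swapped.

Result:
K P K K O K P K K O K P
P K P K K P K P K K P K
/ / O K K / / O K K / /
K P O P P K P O P P K P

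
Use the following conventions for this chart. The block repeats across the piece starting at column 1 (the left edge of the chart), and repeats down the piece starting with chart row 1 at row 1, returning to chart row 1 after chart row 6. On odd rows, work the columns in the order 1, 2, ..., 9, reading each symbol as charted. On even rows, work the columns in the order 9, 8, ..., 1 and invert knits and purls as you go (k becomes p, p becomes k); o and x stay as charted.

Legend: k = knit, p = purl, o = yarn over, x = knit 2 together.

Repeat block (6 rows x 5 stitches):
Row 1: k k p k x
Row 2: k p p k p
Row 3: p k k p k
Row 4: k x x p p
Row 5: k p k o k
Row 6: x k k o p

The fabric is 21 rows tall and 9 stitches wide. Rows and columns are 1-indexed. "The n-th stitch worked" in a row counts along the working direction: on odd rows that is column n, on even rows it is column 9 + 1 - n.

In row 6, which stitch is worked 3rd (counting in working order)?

Result:
p

Derivation:
Row 6 uses chart row ((6-1) mod 6)+1 = 6. Row 6 is even, so WS.
Chart row 6 tiled across columns 1-9: x k k o p x k k o
WS row: flip the tiled sequence (start at column 9) and apply k<->p; o and x stay.
Row 6 as worked: o p p x k o p p x
The 3rd stitch worked is p.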